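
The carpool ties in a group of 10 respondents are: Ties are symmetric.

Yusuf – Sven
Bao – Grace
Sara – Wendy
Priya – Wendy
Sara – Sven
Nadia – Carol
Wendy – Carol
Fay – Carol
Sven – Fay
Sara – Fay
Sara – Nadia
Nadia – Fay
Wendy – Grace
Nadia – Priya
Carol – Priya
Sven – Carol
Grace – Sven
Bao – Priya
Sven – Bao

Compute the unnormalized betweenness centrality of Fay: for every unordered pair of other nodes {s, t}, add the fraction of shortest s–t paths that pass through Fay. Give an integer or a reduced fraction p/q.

89/84

Pairs whose geodesics pass through Fay — Yusuf–Nadia: 1/3; Sara–Carol: 1/4; Grace–Nadia: 1/7; Nadia–Sven: 1/3.
All other pairs contribute 0.
Summing the contributions gives betweenness(Fay) = 89/84.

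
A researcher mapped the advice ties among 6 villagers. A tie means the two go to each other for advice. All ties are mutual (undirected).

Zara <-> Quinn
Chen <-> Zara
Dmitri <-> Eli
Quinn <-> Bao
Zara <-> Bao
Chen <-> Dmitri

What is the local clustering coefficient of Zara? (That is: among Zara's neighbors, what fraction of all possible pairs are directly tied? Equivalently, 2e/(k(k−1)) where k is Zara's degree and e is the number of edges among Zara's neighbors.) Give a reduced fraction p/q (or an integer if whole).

Zara's neighbors: Bao, Chen, and Quinn (k = 3).
Possible neighbor pairs: C(3,2) = 3. Edges among them: Bao–Quinn → e = 1.
Clustering(Zara) = 1/3.

1/3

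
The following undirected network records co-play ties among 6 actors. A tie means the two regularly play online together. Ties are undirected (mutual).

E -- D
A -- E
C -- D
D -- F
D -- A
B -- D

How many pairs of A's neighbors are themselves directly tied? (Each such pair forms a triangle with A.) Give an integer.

1

A's neighbors: D and E.
Neighbor pairs that are themselves tied: A–D–E. Each forms one triangle with A, for 1 in total.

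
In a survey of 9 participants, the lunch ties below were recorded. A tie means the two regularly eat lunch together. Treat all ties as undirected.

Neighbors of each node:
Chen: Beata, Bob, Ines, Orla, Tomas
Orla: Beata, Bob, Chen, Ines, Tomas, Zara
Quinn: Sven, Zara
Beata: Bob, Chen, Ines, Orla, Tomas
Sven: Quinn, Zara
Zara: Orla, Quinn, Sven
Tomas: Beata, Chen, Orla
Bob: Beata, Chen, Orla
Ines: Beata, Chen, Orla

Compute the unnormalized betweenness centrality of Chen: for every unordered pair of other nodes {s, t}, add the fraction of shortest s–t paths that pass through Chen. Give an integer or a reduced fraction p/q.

Pairs whose geodesics pass through Chen — Ines–Tomas: 1/3; Ines–Bob: 1/3; Tomas–Bob: 1/3.
All other pairs contribute 0.
Summing the contributions gives betweenness(Chen) = 1.

1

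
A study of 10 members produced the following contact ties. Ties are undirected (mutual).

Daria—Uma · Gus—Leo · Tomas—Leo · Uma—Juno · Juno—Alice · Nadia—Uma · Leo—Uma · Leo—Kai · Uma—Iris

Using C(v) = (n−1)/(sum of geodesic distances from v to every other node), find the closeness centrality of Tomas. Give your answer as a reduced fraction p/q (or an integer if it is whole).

9/23

Distances from Tomas: Alice:4, Daria:3, Gus:2, Iris:3, Juno:3, Kai:2, Leo:1, Nadia:3, Uma:2. Sum = 23.
n = 10, so closeness = 9/23.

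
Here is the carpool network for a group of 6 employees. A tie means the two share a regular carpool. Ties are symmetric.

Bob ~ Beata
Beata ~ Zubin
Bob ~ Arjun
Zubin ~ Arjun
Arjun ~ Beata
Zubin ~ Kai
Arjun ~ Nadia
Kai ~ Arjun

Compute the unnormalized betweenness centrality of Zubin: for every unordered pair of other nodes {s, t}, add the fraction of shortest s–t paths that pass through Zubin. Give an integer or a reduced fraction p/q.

Pairs whose geodesics pass through Zubin — Beata–Kai: 1/2.
All other pairs contribute 0.
Summing the contributions gives betweenness(Zubin) = 1/2.

1/2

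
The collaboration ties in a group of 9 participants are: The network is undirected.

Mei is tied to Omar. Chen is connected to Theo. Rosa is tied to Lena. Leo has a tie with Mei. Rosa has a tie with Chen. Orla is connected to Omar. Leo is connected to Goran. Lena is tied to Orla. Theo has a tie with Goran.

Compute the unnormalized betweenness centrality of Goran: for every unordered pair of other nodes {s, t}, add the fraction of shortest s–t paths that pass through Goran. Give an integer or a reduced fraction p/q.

6

Pairs whose geodesics pass through Goran — Rosa–Leo: 1; Chen–Leo: 1; Chen–Mei: 1; Theo–Leo: 1; Theo–Mei: 1; Theo–Omar: 1.
All other pairs contribute 0.
Summing the contributions gives betweenness(Goran) = 6.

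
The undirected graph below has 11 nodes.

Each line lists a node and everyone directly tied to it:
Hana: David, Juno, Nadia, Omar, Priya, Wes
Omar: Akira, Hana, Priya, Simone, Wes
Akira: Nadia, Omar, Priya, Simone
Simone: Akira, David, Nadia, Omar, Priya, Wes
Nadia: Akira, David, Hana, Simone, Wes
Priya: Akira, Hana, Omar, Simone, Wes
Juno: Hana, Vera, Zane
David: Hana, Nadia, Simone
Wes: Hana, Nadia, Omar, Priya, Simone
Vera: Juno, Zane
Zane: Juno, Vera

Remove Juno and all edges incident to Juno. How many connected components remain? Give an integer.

2

Without Juno, the remaining ties split the others into: {Akira, David, Hana, Nadia, Omar, Priya, Simone, Wes}; {Vera, Zane}.
That's 2 separate components.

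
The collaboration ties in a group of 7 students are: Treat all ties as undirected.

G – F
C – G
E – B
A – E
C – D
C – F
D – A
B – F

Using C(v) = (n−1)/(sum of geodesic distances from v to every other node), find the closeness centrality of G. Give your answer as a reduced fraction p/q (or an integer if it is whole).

1/2

Distances from G: A:3, B:2, C:1, D:2, E:3, F:1. Sum = 12.
n = 7, so closeness = 6/12 = 1/2.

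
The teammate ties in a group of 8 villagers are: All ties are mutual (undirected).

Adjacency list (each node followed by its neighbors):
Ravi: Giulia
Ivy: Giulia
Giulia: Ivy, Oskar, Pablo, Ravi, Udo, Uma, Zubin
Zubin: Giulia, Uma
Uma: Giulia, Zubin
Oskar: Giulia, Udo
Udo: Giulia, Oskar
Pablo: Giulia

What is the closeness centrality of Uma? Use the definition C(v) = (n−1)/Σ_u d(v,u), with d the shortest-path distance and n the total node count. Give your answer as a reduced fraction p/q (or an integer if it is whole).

7/12

Distances from Uma: Giulia:1, Ivy:2, Oskar:2, Pablo:2, Ravi:2, Udo:2, Zubin:1. Sum = 12.
n = 8, so closeness = 7/12.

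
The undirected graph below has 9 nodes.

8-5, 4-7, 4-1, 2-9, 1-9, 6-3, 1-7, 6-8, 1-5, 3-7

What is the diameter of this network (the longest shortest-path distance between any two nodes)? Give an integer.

5

Eccentricity of each node (its greatest distance to any other): 1:3, 2:5, 3:4, 4:3, 5:3, 6:5, 7:3, 8:4, 9:4.
The maximum eccentricity is 5, realized for instance by the pair 2–6 via 2 – 9 – 1 – 5 – 8 – 6. So the diameter is 5.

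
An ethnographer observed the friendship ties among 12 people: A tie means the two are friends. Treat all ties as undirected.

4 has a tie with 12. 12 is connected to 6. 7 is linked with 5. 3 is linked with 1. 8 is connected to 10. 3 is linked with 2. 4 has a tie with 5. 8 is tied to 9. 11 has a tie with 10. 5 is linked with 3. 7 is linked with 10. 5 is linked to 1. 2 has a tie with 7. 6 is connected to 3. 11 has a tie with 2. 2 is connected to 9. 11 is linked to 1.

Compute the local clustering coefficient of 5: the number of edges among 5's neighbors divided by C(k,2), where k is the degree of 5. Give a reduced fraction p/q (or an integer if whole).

1/6

5's neighbors: 1, 3, 4, and 7 (k = 4).
Possible neighbor pairs: C(4,2) = 6. Edges among them: 1–3 → e = 1.
Clustering(5) = 1/6.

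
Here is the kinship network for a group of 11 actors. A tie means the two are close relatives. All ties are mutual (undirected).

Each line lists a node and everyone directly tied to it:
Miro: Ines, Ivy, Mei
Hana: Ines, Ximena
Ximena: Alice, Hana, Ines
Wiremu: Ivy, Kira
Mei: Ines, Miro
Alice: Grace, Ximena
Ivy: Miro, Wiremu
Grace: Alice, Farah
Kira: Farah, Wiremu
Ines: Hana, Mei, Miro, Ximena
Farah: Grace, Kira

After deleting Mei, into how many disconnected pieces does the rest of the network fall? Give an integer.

1

Mei's neighbors (Ines and Miro) remain reachable from one another through other ties, so the rest of the network stays in one piece.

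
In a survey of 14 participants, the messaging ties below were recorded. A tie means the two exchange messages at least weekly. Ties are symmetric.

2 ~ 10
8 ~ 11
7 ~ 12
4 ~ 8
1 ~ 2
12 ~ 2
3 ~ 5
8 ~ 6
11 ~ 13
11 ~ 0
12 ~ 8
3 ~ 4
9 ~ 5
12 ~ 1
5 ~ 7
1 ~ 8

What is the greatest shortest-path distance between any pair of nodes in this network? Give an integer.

6

Eccentricity of each node (its greatest distance to any other): 0:6, 1:4, 2:4, 3:5, 4:4, 5:5, 6:5, 7:4, 8:4, 9:6, 10:5, 11:5, 12:3, 13:6.
The maximum eccentricity is 6, realized for instance by the pair 9–13 via 9 – 5 – 7 – 12 – 8 – 11 – 13. So the diameter is 6.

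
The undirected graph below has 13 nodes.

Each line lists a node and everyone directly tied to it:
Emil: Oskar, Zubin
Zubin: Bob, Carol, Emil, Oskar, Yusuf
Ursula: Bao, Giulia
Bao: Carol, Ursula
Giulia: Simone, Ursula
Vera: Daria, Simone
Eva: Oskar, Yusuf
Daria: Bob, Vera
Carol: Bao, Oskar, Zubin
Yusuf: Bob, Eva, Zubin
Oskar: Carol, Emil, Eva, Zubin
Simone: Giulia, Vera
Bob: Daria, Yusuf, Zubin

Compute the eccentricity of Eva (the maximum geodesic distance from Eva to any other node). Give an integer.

5

Distances from Eva: Bao:3, Bob:2, Carol:2, Daria:3, Emil:2, Giulia:5, Oskar:1, Simone:5, Ursula:4, Vera:4, Yusuf:1, Zubin:2.
The largest is 5 (to Giulia and Simone), so the eccentricity of Eva is 5.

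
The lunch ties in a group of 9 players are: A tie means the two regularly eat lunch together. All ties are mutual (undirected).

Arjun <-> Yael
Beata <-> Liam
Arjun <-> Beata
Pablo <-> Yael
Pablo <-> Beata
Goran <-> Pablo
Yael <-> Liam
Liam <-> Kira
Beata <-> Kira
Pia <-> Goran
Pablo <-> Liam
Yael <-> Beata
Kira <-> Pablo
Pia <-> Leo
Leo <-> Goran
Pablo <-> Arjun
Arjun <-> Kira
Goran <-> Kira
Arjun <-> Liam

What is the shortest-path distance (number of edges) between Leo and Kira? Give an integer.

One shortest route is Leo – Goran – Kira, which uses 2 edges, and Leo and Kira are not directly tied, so nothing shorter exists. So d(Leo,Kira) = 2.

2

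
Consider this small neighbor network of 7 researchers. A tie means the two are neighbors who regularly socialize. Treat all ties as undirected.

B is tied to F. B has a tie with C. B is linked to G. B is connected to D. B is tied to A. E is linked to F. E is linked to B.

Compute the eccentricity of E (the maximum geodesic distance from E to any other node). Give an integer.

2

Distances from E: A:2, B:1, C:2, D:2, F:1, G:2.
The largest is 2 (to G, A, C, and D), so the eccentricity of E is 2.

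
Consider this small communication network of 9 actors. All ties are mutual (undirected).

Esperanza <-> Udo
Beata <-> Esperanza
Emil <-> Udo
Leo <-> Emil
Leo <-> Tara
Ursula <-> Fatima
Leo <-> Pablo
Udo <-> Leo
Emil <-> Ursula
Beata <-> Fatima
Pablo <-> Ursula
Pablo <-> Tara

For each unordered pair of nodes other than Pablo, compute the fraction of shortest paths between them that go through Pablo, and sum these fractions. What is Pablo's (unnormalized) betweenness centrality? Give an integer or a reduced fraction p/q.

7/2

Pairs whose geodesics pass through Pablo — Tara–Ursula: 1; Tara–Fatima: 1; Tara–Beata: 1/2; Ursula–Leo: 1/2; Fatima–Leo: 1/2.
All other pairs contribute 0.
Summing the contributions gives betweenness(Pablo) = 7/2.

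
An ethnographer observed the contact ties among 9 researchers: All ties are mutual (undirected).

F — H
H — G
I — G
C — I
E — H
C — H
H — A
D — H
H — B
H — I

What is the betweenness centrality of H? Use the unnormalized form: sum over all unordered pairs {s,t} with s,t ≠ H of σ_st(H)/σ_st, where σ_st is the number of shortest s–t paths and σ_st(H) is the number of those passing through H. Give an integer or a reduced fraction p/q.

Pairs whose geodesics pass through H — I–D: 1; I–A: 1; I–F: 1; I–B: 1; I–E: 1; D–C: 1; D–A: 1; D–F: 1; D–G: 1; D–B: 1; D–E: 1; C–A: 1; C–F: 1; C–G: 1/2 … (+12 more pairs).
All other pairs contribute 0.
Summing the contributions gives betweenness(H) = 51/2.

51/2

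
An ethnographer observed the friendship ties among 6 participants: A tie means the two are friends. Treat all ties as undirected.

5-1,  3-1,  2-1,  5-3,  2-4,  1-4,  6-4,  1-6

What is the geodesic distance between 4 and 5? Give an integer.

One shortest route is 4 – 1 – 5, which uses 2 edges, and 4 and 5 are not directly tied, so nothing shorter exists. So d(4,5) = 2.

2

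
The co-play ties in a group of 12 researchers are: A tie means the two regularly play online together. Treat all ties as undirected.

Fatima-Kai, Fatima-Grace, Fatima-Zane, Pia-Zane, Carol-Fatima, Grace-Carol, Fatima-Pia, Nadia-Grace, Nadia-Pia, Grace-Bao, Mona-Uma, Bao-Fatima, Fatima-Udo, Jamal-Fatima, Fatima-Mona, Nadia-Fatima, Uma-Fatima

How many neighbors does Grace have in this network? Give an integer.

Grace is directly tied to Bao, Carol, Fatima, and Nadia. That is 4 neighbors, so the degree of Grace is 4.

4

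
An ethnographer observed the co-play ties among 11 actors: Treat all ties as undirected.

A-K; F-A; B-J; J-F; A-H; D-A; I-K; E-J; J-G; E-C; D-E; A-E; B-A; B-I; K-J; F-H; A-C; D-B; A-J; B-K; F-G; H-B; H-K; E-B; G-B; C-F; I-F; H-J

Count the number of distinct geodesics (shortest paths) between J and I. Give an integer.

3

The shortest distance is 2. The length-2 paths are: J–F–I; J–B–I; J–K–I.
That gives 3 distinct shortest paths.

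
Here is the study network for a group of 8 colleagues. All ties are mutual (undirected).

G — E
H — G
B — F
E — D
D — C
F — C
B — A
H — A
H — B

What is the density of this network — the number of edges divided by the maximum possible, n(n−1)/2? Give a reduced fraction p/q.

There are 9 edges and 8 nodes, so the maximum possible is C(8,2) = 28.
Density = 9/28.

9/28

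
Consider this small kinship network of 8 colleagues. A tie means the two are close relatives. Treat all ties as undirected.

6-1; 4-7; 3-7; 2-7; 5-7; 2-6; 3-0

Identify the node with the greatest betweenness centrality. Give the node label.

7

Unnormalized betweenness of each node: 0:0, 1:0, 2:10, 3:6, 4:0, 5:0, 6:6, 7:17.
7 has the largest value, 17, making it the main broker — the node through which the most shortest paths run.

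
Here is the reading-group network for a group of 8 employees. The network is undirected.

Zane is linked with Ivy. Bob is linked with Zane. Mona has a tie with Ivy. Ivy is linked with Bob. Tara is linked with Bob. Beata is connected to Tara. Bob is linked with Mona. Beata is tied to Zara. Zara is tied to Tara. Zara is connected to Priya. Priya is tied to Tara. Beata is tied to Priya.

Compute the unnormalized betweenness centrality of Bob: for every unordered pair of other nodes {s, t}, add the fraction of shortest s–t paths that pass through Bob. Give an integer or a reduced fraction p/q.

Pairs whose geodesics pass through Bob — Ivy–Priya: 1; Ivy–Beata: 1; Ivy–Zara: 1; Ivy–Tara: 1; Mona–Zane: 1/2; Mona–Priya: 1; Mona–Beata: 1; Mona–Zara: 1; Mona–Tara: 1; Zane–Priya: 1; Zane–Beata: 1; Zane–Zara: 1; Zane–Tara: 1.
All other pairs contribute 0.
Summing the contributions gives betweenness(Bob) = 25/2.

25/2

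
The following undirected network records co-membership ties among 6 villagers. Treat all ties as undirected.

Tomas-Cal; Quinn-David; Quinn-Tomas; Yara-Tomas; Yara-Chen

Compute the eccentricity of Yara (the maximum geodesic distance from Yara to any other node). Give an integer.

3

Distances from Yara: Cal:2, Chen:1, David:3, Quinn:2, Tomas:1.
The largest is 3 (to David), so the eccentricity of Yara is 3.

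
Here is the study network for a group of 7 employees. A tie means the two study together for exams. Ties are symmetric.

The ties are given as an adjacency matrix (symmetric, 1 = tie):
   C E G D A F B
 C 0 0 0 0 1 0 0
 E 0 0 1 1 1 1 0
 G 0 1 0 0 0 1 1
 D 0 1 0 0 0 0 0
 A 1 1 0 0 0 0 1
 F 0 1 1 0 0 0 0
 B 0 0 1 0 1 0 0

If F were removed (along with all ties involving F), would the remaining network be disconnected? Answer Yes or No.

No

Even without F, every remaining node can still reach every other (the residual graph is connected), so F is not a cut vertex.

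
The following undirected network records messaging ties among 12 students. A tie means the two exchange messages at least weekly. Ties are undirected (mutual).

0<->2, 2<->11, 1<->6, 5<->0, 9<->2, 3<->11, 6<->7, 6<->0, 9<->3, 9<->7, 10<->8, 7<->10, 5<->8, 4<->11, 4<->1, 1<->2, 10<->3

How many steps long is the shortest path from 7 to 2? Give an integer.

2

One shortest route is 7 – 9 – 2, which uses 2 edges, and 7 and 2 are not directly tied, so nothing shorter exists. So d(7,2) = 2.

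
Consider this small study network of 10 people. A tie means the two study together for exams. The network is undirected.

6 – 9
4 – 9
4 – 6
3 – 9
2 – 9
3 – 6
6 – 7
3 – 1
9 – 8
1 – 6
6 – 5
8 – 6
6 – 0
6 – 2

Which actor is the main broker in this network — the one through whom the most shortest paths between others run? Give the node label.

Unnormalized betweenness of each node: 0:0, 1:0, 2:0, 3:1/2, 4:0, 5:0, 6:55/2, 7:0, 8:0, 9:3.
6 has the largest value, 55/2, making it the main broker — the node through which the most shortest paths run.

6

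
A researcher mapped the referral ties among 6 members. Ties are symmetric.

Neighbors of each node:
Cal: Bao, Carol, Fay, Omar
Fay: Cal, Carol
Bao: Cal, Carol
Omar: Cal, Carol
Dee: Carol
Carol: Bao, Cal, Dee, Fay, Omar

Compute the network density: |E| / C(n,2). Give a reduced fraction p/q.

There are 8 edges and 6 nodes, so the maximum possible is C(6,2) = 15.
Density = 8/15.

8/15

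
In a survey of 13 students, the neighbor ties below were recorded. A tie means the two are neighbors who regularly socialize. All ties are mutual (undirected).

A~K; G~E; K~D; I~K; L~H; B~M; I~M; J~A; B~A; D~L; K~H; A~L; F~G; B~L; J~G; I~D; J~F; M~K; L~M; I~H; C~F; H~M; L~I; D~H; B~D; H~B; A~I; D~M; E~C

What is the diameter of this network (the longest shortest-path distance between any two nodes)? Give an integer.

5

Eccentricity of each node (its greatest distance to any other): A:3, B:4, C:5, D:5, E:5, F:4, G:4, H:5, I:4, J:3, K:4, L:4, M:5.
The maximum eccentricity is 5, realized for instance by the pair E–D via E – G – J – A – L – D. So the diameter is 5.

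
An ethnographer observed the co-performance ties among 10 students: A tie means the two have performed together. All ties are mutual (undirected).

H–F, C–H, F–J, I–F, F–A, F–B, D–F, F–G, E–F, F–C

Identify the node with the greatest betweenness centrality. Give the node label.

F

Unnormalized betweenness of each node: A:0, B:0, C:0, D:0, E:0, F:35, G:0, H:0, I:0, J:0.
F has the largest value, 35, making it the main broker — the node through which the most shortest paths run.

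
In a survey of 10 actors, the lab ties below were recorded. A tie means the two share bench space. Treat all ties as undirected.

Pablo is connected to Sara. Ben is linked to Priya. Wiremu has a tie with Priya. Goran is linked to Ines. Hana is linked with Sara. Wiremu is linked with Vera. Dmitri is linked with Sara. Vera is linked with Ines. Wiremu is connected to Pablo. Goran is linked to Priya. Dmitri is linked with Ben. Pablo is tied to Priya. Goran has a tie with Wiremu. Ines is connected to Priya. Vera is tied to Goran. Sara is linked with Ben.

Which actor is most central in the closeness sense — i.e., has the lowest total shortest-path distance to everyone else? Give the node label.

Priya

Farness (sum of distances to all others) for each node — Ben:16, Dmitri:21, Goran:18, Hana:25, Ines:19, Pablo:15, Priya:14, Sara:17, Vera:21, Wiremu:16.
The smallest farness is 14, for Priya, so Priya has the highest closeness.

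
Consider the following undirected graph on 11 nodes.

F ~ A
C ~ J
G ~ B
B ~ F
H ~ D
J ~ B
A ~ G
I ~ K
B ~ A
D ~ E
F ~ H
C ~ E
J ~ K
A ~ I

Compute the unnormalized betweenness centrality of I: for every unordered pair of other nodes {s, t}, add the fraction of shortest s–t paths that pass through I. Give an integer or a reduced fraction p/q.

Pairs whose geodesics pass through I — A–K: 1; G–K: 1/2; F–K: 1/2; H–K: 1/2.
All other pairs contribute 0.
Summing the contributions gives betweenness(I) = 5/2.

5/2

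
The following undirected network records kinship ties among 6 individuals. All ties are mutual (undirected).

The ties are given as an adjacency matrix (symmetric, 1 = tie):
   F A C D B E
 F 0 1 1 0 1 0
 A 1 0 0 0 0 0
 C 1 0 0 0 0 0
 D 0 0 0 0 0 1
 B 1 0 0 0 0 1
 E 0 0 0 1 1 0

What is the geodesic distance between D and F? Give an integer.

One shortest route is D – E – B – F, which uses 3 edges, and at distance 2 from D we only reach {B}, which does not include F. So d(D,F) = 3.

3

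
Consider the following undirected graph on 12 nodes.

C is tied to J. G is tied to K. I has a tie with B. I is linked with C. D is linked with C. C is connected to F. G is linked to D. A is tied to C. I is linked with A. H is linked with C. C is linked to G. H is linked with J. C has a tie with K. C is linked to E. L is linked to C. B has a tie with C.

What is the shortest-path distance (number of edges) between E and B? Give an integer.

One shortest route is E – C – B, which uses 2 edges, and E and B are not directly tied, so nothing shorter exists. So d(E,B) = 2.

2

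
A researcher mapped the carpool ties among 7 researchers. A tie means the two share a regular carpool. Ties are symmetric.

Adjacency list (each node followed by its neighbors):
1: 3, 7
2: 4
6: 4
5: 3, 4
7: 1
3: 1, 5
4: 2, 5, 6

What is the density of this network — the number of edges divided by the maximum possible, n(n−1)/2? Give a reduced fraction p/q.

2/7

There are 6 edges and 7 nodes, so the maximum possible is C(7,2) = 21.
Density = 6/21 = 2/7.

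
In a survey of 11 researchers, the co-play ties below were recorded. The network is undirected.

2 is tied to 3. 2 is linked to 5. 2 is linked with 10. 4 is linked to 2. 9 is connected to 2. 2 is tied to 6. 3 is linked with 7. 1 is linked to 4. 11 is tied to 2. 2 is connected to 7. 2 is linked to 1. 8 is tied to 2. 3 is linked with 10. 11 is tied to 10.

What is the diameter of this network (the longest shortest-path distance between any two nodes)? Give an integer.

Eccentricity of each node (its greatest distance to any other): 1:2, 2:1, 3:2, 4:2, 5:2, 6:2, 7:2, 8:2, 9:2, 10:2, 11:2.
The maximum eccentricity is 2, realized for instance by the pair 5–7 via 5 – 2 – 7. So the diameter is 2.

2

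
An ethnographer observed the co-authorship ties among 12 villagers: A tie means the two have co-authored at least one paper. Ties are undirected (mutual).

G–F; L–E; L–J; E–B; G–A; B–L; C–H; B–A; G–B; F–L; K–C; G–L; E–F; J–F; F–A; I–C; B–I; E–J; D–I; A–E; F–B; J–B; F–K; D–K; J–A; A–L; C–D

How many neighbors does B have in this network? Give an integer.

B is directly tied to A, E, F, G, I, J, and L. That is 7 neighbors, so the degree of B is 7.

7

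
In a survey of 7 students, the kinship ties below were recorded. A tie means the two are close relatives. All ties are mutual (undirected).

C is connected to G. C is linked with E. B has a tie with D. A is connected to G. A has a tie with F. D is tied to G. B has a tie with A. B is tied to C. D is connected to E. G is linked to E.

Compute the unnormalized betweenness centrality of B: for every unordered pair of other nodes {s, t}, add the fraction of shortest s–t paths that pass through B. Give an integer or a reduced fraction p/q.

7/3

Pairs whose geodesics pass through B — C–D: 1/3; C–F: 1/2; C–A: 1/2; D–F: 1/2; D–A: 1/2.
All other pairs contribute 0.
Summing the contributions gives betweenness(B) = 7/3.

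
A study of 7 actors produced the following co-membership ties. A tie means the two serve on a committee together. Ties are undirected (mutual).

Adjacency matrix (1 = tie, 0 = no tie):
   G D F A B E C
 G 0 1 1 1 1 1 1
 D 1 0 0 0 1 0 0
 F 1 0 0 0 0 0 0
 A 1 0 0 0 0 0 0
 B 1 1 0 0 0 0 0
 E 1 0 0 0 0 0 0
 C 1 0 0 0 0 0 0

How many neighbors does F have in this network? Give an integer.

1

F is directly tied to G. That is 1 neighbor, so the degree of F is 1.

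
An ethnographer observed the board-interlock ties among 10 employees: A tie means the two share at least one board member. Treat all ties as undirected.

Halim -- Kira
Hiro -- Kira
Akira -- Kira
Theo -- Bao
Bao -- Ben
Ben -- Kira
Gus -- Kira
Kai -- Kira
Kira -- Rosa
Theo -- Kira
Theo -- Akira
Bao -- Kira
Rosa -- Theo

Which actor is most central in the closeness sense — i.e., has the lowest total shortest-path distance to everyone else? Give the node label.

Farness (sum of distances to all others) for each node — Akira:16, Bao:15, Ben:16, Gus:17, Halim:17, Hiro:17, Kai:17, Kira:9, Rosa:16, Theo:14.
The smallest farness is 9, for Kira, so Kira has the highest closeness.

Kira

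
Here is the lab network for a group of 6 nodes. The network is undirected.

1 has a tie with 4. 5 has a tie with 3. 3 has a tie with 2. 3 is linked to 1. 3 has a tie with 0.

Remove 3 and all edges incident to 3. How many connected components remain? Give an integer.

4

Without 3, the remaining ties split the others into: {2}; {1, 4}; {5}; {0}.
That's 4 separate components.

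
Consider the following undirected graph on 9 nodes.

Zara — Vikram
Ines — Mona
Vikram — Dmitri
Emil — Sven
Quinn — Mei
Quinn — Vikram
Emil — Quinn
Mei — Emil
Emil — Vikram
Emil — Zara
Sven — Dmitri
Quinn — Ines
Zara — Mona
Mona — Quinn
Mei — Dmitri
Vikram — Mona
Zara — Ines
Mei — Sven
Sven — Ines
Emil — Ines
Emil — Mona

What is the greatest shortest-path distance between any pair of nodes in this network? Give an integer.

2

Eccentricity of each node (its greatest distance to any other): Dmitri:2, Emil:2, Ines:2, Mei:2, Mona:2, Quinn:2, Sven:2, Vikram:2, Zara:2.
The maximum eccentricity is 2, realized for instance by the pair Vikram–Mei via Vikram – Dmitri – Mei. So the diameter is 2.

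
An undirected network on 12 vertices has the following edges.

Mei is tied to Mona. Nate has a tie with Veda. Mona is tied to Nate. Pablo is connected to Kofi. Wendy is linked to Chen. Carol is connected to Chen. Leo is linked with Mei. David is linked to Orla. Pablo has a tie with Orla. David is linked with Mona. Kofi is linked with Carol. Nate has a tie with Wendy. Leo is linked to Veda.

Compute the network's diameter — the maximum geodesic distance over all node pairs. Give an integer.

6

Eccentricity of each node (its greatest distance to any other): Carol:5, Chen:4, David:4, Kofi:6, Leo:6, Mei:5, Mona:4, Nate:4, Orla:4, Pablo:5, Veda:5, Wendy:4.
The maximum eccentricity is 6, realized for instance by the pair Kofi–Leo via Kofi – Carol – Chen – Wendy – Nate – Veda – Leo. So the diameter is 6.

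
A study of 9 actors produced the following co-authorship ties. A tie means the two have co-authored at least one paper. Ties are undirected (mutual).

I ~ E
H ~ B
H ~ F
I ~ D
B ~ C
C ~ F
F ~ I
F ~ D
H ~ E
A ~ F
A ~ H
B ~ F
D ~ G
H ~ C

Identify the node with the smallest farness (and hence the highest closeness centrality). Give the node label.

Farness (sum of distances to all others) for each node — A:15, B:14, C:14, D:13, E:15, F:10, G:20, H:12, I:13.
The smallest farness is 10, for F, so F has the highest closeness.

F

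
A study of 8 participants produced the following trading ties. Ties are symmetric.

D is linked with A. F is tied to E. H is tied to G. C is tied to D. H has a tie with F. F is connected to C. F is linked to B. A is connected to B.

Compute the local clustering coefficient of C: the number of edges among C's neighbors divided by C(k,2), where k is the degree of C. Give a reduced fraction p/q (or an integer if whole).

C's neighbors: D and F (k = 2).
Possible neighbor pairs: C(2,2) = 1. Edges among them: none → e = 0.
Clustering(C) = 0/1.

0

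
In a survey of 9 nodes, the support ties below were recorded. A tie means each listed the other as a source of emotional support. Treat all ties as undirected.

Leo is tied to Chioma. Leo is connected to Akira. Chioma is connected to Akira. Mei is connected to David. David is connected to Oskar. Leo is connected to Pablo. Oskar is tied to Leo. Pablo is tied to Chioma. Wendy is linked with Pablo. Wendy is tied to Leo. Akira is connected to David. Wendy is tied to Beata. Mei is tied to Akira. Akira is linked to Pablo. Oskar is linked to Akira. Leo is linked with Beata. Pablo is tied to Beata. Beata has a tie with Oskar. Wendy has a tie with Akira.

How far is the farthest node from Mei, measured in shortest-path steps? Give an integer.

3

Distances from Mei: Akira:1, Beata:3, Chioma:2, David:1, Leo:2, Oskar:2, Pablo:2, Wendy:2.
The largest is 3 (to Beata), so the eccentricity of Mei is 3.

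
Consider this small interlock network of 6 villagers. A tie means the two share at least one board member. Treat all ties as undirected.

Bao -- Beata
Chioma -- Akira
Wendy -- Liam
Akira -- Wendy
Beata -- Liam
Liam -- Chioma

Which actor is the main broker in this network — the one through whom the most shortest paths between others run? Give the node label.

Liam

Unnormalized betweenness of each node: Akira:1/2, Bao:0, Beata:4, Chioma:3/2, Liam:13/2, Wendy:3/2.
Liam has the largest value, 13/2, making it the main broker — the node through which the most shortest paths run.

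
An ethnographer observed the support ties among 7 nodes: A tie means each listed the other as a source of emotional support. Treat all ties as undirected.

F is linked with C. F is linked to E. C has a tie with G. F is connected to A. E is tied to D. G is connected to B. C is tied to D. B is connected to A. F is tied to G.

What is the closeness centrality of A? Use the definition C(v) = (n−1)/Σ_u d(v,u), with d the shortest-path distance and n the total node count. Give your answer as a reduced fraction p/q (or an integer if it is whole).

6/11

Distances from A: B:1, C:2, D:3, E:2, F:1, G:2. Sum = 11.
n = 7, so closeness = 6/11.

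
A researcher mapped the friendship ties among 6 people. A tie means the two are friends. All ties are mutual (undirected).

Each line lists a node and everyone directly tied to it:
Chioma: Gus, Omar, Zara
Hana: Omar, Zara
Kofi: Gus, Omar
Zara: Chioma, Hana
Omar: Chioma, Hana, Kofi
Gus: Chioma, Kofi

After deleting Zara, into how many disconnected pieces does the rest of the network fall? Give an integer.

Zara's neighbors (Chioma and Hana) remain reachable from one another through other ties, so the rest of the network stays in one piece.

1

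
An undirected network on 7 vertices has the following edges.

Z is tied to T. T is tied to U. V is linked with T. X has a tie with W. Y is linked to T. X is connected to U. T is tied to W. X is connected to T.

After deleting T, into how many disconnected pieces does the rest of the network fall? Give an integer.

4

Without T, the remaining ties split the others into: {Z}; {U, W, X}; {V}; {Y}.
That's 4 separate components.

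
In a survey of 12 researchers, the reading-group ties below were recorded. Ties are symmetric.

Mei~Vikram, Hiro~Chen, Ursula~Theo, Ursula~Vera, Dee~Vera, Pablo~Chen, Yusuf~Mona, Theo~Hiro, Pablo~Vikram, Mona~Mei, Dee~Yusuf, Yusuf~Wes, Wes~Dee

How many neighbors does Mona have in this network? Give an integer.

Mona is directly tied to Mei and Yusuf. That is 2 neighbors, so the degree of Mona is 2.

2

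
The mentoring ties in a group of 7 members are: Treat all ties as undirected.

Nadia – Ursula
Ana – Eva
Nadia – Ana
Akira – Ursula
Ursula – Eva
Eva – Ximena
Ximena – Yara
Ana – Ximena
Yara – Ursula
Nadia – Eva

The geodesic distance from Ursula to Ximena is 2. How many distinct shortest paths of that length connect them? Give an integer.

2

The shortest distance is 2. The length-2 paths are: Ursula–Eva–Ximena; Ursula–Yara–Ximena.
That gives 2 distinct shortest paths.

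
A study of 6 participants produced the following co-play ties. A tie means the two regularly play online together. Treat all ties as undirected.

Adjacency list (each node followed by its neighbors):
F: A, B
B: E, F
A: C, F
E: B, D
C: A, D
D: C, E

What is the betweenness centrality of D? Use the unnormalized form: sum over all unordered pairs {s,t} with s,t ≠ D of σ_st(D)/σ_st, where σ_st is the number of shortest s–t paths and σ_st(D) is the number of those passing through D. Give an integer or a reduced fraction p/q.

2

Pairs whose geodesics pass through D — A–E: 1/2; C–E: 1; C–B: 1/2.
All other pairs contribute 0.
Summing the contributions gives betweenness(D) = 2.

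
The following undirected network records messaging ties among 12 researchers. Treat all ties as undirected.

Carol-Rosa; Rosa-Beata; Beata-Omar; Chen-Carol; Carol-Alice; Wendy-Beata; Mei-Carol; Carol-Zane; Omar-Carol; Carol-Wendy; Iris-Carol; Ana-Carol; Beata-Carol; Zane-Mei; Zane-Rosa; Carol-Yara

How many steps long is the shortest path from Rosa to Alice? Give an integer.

2

One shortest route is Rosa – Carol – Alice, which uses 2 edges, and Rosa and Alice are not directly tied, so nothing shorter exists. So d(Rosa,Alice) = 2.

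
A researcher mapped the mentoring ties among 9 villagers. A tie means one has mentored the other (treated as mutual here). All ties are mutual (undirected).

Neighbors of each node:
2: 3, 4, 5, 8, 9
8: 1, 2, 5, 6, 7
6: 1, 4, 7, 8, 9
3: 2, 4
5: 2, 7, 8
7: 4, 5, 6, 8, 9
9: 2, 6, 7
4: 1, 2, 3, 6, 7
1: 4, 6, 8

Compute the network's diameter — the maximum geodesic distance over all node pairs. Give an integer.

Eccentricity of each node (its greatest distance to any other): 1:2, 2:2, 3:2, 4:2, 5:2, 6:2, 7:2, 8:2, 9:2.
The maximum eccentricity is 2, realized for instance by the pair 2–1 via 2 – 8 – 1. So the diameter is 2.

2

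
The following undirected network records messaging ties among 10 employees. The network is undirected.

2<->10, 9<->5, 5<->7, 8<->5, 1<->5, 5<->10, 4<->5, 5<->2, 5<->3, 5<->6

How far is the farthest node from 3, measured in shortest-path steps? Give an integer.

Distances from 3: 1:2, 2:2, 4:2, 5:1, 6:2, 7:2, 8:2, 9:2, 10:2.
The largest is 2 (to 10, 9, 7, 1, 2, 6, 4, and 8), so the eccentricity of 3 is 2.

2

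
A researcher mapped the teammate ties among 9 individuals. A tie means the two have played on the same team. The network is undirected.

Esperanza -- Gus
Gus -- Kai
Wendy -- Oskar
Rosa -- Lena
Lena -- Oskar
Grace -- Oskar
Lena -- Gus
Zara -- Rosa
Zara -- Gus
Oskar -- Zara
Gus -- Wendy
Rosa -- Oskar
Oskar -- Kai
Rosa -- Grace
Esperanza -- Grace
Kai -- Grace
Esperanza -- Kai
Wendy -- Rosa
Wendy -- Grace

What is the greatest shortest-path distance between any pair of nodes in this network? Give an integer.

2

Eccentricity of each node (its greatest distance to any other): Esperanza:2, Grace:2, Gus:2, Kai:2, Lena:2, Oskar:2, Rosa:2, Wendy:2, Zara:2.
The maximum eccentricity is 2, realized for instance by the pair Wendy–Esperanza via Wendy – Gus – Esperanza. So the diameter is 2.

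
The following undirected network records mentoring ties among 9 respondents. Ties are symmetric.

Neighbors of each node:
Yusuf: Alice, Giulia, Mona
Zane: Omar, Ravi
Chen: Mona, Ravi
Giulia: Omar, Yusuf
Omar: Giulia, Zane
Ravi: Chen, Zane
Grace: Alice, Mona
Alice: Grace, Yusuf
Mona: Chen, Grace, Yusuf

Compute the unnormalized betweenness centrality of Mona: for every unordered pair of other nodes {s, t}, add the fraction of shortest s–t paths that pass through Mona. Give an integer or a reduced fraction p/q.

19/2

Pairs whose geodesics pass through Mona — Yusuf–Grace: 1/2; Yusuf–Chen: 1; Yusuf–Ravi: 1; Alice–Chen: 2/2; Alice–Ravi: 2/2; Grace–Chen: 1; Grace–Ravi: 1; Grace–Zane: 1; Grace–Omar: 1/2; Grace–Giulia: 1/2; Chen–Giulia: 1.
All other pairs contribute 0.
Summing the contributions gives betweenness(Mona) = 19/2.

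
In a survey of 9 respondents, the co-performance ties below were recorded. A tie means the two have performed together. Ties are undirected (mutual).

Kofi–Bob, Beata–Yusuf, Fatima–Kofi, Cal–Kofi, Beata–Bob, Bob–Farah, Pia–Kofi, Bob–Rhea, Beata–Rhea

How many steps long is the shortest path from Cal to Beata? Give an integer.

3

One shortest route is Cal – Kofi – Bob – Beata, which uses 3 edges, and at distance 2 from Cal we only reach {Bob, Fatima, Pia}, which does not include Beata. So d(Cal,Beata) = 3.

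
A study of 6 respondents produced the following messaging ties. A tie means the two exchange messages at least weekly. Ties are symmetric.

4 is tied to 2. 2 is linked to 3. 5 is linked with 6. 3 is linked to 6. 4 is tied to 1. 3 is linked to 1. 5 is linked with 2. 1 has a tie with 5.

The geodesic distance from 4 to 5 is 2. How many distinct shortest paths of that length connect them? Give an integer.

2

The shortest distance is 2. The length-2 paths are: 4–2–5; 4–1–5.
That gives 2 distinct shortest paths.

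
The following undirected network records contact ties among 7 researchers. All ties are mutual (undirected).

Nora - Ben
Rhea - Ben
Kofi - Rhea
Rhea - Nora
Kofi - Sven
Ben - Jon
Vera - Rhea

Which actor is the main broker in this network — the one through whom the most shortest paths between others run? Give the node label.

Unnormalized betweenness of each node: Ben:5, Jon:0, Kofi:5, Nora:0, Rhea:11, Sven:0, Vera:0.
Rhea has the largest value, 11, making it the main broker — the node through which the most shortest paths run.

Rhea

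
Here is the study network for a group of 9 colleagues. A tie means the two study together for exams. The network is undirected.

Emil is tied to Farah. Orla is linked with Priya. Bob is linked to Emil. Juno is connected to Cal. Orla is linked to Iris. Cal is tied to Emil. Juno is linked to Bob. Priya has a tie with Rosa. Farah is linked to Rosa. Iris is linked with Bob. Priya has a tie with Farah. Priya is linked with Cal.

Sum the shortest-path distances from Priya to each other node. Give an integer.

Distances from Priya: Bob:3, Cal:1, Emil:2, Farah:1, Iris:2, Juno:2, Orla:1, Rosa:1.
Sum = 3 + 1 + 2 + 1 + 2 + 2 + 1 + 1 = 13.

13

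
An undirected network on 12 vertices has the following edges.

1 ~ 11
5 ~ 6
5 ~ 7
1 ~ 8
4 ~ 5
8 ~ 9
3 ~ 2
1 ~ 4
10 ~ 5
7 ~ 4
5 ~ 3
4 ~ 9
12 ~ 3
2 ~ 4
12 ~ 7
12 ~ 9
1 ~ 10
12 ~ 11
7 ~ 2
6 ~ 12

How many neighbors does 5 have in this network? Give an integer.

5 is directly tied to 3, 4, 6, 7, and 10. That is 5 neighbors, so the degree of 5 is 5.

5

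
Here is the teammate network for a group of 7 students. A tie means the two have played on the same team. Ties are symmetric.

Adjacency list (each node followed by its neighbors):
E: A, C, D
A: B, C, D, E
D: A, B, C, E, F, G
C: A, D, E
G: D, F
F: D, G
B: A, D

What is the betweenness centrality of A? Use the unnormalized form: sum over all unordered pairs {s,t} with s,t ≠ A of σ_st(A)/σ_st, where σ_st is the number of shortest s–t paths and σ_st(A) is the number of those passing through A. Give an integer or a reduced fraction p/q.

1

Pairs whose geodesics pass through A — B–E: 1/2; B–C: 1/2.
All other pairs contribute 0.
Summing the contributions gives betweenness(A) = 1.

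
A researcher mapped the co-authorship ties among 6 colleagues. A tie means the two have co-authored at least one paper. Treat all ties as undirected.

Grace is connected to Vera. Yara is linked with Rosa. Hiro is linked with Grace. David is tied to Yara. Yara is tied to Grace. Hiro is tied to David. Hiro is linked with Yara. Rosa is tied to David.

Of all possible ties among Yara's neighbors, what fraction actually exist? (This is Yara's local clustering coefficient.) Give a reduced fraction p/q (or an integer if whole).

Yara's neighbors: David, Grace, Hiro, and Rosa (k = 4).
Possible neighbor pairs: C(4,2) = 6. Edges among them: David–Hiro, David–Rosa, Grace–Hiro → e = 3.
Clustering(Yara) = 3/6 = 1/2.

1/2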